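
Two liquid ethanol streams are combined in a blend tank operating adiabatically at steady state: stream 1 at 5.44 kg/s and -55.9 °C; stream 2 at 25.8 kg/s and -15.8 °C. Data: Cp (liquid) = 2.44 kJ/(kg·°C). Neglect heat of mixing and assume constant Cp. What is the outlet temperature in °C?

No heat crosses the boundary, so H_out = H_in.
Σ ṁᵢCp,ᵢTᵢ = 5.44×2.44×-55.9 + 25.8×2.44×-15.8 = -1736.6
Σ ṁᵢCp,ᵢ = 5.44×2.44 + 25.8×2.44 = 76.226
T_out = -1736.6 / 76.226 = -22.783 °C

T_out = -22.8 °C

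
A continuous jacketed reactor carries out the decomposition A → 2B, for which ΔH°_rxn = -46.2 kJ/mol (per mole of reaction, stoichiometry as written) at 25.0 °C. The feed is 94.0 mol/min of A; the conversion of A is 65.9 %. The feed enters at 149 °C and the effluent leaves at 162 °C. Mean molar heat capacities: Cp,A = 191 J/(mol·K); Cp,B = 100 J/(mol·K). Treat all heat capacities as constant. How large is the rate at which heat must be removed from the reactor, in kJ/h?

Q_out = 153000 kJ/h

Extent of reaction ξ = 0.659 × 94.0 = 61.946 mol/min
Reaction term: ξ·ΔH°_rxn = 61.946 × -46.2 = -2861.9 kJ/min
Sensible, feed 149→25 °C: -2226.3 kJ/min
Outlet flows (mol/min): A 32.054, B 123.89
Sensible, products 25→162 °C: 2536.1 kJ/min
Q = ΔH = -2552.1 kJ/min = -42.535 kW
Heat removed = 153130 kJ/h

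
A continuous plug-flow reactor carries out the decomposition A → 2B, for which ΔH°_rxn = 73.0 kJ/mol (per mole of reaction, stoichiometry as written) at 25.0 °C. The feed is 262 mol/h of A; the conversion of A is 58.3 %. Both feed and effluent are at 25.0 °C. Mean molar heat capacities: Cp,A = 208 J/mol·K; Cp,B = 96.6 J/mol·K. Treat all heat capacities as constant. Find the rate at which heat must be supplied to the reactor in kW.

Extent of reaction ξ = 0.583 × 262 = 152.75 mol/h
Reaction term: ξ·ΔH°_rxn = 152.75 × 73.0 = 11150 kJ/h
Q = ΔH = 11150 kJ/h = 3.0973 kW
Heat supplied = 3.0973 kW

Q_in = 3.10 kW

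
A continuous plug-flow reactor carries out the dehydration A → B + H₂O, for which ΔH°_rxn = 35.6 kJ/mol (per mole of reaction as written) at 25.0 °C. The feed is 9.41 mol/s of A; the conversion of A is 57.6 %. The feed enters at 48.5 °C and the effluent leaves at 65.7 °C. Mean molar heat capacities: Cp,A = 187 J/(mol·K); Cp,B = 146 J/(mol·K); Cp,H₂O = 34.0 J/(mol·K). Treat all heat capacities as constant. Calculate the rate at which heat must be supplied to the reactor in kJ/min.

Q_in = 13300 kJ/min

Extent of reaction ξ = 0.576 × 9.41 = 5.4202 mol/s
Reaction term: ξ·ΔH°_rxn = 5.4202 × 35.6 = 192.96 kJ/s
Sensible, feed 48.5→25 °C: -41.352 kJ/s
Outlet flows (mol/s): A 3.9898, B 5.4202, H₂O 5.4202
Sensible, products 25→65.7 °C: 70.074 kJ/s
Q = ΔH = 221.68 kJ/s = 221.68 kW
Heat supplied = 13301 kJ/min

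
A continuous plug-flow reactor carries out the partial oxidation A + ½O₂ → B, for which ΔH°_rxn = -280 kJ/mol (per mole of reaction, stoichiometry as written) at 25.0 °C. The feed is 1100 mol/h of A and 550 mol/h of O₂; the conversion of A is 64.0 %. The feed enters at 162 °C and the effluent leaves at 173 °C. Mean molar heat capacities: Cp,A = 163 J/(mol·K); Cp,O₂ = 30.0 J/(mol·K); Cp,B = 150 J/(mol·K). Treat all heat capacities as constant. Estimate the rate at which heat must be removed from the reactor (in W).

Q_out = 55000 W

Extent of reaction ξ = 0.640 × 1100 = 704 mol/h
Reaction term: ξ·ΔH°_rxn = 704 × -280 = -197120 kJ/h
Sensible, feed 162→25 °C: -26825 kJ/h
Outlet flows (mol/h): A 396, O₂ 198, B 704
Sensible, products 25→173 °C: 26061 kJ/h
Q = ΔH = -197880 kJ/h = -54.968 kW
Heat removed = 54968 W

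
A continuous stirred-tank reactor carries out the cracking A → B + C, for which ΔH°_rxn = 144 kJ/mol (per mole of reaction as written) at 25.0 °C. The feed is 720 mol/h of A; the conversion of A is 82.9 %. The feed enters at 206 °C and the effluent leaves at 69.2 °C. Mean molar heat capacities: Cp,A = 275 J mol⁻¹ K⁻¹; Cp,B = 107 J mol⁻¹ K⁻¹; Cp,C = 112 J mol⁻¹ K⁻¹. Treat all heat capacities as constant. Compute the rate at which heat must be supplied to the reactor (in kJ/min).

Extent of reaction ξ = 0.829 × 720 = 596.88 mol/h
Reaction term: ξ·ΔH°_rxn = 596.88 × 144 = 85951 kJ/h
Sensible, feed 206→25 °C: -35838 kJ/h
Outlet flows (mol/h): A 123.12, B 596.88, C 596.88
Sensible, products 25→69.2 °C: 7274.2 kJ/h
Q = ΔH = 57387 kJ/h = 15.941 kW
Heat supplied = 956.45 kJ/min

Q_in = 956 kJ/min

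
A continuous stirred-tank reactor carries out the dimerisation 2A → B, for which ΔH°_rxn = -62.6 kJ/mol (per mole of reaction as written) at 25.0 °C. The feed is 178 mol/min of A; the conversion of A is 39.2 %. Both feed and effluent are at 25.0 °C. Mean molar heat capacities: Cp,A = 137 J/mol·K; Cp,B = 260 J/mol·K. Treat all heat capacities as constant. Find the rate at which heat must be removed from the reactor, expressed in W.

Extent of reaction ξ = 0.392 × 178 / 2 = 34.888 mol/min
Reaction term: ξ·ΔH°_rxn = 34.888 × -62.6 = -2184 kJ/min
Q = ΔH = -2184 kJ/min = -36.4 kW
Heat removed = 36400 W

Q_out = 36400 W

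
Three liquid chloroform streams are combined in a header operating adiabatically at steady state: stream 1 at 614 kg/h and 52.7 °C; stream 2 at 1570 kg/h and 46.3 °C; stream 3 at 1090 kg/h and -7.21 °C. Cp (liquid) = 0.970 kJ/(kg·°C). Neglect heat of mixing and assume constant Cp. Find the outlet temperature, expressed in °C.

T_out = 29.7 °C

Adiabatic, steady state ⇒ Σ ṁᵢCp,ᵢ(T_out − Tᵢ) = 0
Σ ṁᵢCp,ᵢTᵢ = 614×0.970×52.7 + 1570×0.970×46.3 + 1090×0.970×-7.21 = 94274
Σ ṁᵢCp,ᵢ = 614×0.970 + 1570×0.970 + 1090×0.970 = 3175.8
T_out = 94274 / 3175.8 = 29.685 °C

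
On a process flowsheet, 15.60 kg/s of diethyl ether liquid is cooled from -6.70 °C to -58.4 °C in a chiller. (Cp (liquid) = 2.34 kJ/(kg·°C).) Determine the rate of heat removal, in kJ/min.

Q = ṁ·Cp·ΔT = 15.60 × 2.34 × (-58.4 − -6.70) = -1887.3 kJ/s
Cooling duty = 113240 kJ/min

Q_c = 113000 kJ/min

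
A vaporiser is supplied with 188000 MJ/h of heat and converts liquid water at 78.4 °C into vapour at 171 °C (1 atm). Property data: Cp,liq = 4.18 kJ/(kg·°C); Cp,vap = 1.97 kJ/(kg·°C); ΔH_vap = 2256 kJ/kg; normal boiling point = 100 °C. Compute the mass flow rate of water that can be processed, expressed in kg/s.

ṁ = 21.0 kg/s

Δh = 4.18×(100−78.4) + 2256 + 1.97×(171−100) = 2486.2 kJ/kg
Q = 188000 MJ/h = 52222 kJ/s = 52222 kJ/s
ṁ = Q/Δh = 52222 / 2486.2 = 21.005 kg/s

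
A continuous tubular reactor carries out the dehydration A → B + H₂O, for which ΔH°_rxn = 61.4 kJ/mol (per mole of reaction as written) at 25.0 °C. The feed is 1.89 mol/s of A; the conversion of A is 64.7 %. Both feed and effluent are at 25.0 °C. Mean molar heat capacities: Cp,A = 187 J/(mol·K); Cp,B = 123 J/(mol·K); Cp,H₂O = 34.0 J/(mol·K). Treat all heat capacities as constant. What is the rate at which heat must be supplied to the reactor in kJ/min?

Q_in = 4500 kJ/min

Extent of reaction ξ = 0.647 × 1.89 = 1.2228 mol/s
Reaction term: ξ·ΔH°_rxn = 1.2228 × 61.4 = 75.082 kJ/s
Q = ΔH = 75.082 kJ/s = 75.082 kW
Heat supplied = 4504.9 kJ/min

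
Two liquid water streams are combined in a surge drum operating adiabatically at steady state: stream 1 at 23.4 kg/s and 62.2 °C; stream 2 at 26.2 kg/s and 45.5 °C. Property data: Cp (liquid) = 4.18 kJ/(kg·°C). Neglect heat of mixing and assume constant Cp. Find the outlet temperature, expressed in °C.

Energy balance with Q = 0: Σ ṁᵢCp,ᵢ(T_out − Tᵢ) = 0
Σ ṁᵢCp,ᵢTᵢ = 23.4×4.18×62.2 + 26.2×4.18×45.5 = 11067
Σ ṁᵢCp,ᵢ = 23.4×4.18 + 26.2×4.18 = 207.33
T_out = 11067 / 207.33 = 53.379 °C

T_out = 53.4 °C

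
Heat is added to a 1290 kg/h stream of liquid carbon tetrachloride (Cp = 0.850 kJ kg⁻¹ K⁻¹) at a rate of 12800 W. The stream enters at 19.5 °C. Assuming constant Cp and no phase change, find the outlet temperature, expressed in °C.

Q = 12800 W = 46080 kJ/h
ΔT = Q/(ṁ·Cp) = 46080/(1290×0.850) = 42.025 K
T_out = 19.5 + 42.025 = 61.525 °C

T_out = 61.5 °C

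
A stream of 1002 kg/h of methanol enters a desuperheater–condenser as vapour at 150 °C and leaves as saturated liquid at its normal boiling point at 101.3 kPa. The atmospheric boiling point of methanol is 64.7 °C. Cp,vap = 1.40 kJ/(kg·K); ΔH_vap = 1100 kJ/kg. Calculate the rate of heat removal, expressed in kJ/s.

vapour 150→64.7 °C: -119.42 kJ/kg
condensation at 64.7 °C: -1100 kJ/kg
Δh = -119.42 + -1100 = -1219.4 kJ/kg
Q = ṁ·Δh = 1002 kg/h × -1219.4 kJ/kg = -1.2219e+06 kJ/h
|Q| = 339.41 kW

Q_c = 339 kJ/s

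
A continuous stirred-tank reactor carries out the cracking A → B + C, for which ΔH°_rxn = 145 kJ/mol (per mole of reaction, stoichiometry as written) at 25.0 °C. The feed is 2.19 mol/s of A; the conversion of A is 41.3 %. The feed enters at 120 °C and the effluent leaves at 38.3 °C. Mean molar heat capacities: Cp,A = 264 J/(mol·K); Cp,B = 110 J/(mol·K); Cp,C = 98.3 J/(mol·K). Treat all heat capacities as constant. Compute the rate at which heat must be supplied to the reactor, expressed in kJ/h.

Q_in = 300000 kJ/h

Extent of reaction ξ = 0.413 × 2.19 = 0.90447 mol/s
Reaction term: ξ·ΔH°_rxn = 0.90447 × 145 = 131.15 kJ/s
Sensible, feed 120→25 °C: -54.925 kJ/s
Outlet flows (mol/s): A 1.2855, B 0.90447, C 0.90447
Sensible, products 25→38.3 °C: 7.0195 kJ/s
Q = ΔH = 83.242 kJ/s = 83.242 kW
Heat supplied = 299670 kJ/h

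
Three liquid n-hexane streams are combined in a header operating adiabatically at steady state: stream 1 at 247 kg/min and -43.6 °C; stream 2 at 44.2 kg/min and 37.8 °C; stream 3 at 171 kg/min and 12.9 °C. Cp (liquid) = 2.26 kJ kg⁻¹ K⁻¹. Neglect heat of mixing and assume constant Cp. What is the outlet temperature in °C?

Adiabatic, steady state ⇒ Σ ṁᵢCp,ᵢ(T_out − Tᵢ) = 0
T_out = Σ ṁᵢCp,ᵢTᵢ / Σ ṁᵢCp,ᵢ
      = -15577 / 1044.6 = -14.912 °C

T_out = -14.9 °C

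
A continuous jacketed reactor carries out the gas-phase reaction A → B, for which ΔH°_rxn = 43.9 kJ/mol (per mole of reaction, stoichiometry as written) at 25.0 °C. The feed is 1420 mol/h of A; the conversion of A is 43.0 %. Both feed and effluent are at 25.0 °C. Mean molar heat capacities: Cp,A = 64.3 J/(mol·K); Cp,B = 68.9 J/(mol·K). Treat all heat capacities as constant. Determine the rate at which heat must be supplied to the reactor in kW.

Q_in = 7.45 kW

Extent of reaction ξ = 0.430 × 1420 = 610.6 mol/h
Reaction term: ξ·ΔH°_rxn = 610.6 × 43.9 = 26805 kJ/h
Q = ΔH = 26805 kJ/h = 7.4459 kW
Heat supplied = 7.4459 kW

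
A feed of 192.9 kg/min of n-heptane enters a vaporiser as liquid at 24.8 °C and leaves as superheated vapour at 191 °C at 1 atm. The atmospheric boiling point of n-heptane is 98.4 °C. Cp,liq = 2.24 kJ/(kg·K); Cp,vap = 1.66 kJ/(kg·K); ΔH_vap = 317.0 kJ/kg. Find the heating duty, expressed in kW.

Q = 2040 kW

liquid 24.8→98.4 °C: 164.86 kJ/kg
vaporisation at 98.4 °C: 317 kJ/kg
vapour 98.4→191 °C: 153.72 kJ/kg
Δh = 164.86 + 317 + 153.72 = 635.58 kJ/kg
Q = ṁ·Δh = 192.9 kg/min × 635.58 kJ/kg = 122600 kJ/min
|Q| = 2043.4 kW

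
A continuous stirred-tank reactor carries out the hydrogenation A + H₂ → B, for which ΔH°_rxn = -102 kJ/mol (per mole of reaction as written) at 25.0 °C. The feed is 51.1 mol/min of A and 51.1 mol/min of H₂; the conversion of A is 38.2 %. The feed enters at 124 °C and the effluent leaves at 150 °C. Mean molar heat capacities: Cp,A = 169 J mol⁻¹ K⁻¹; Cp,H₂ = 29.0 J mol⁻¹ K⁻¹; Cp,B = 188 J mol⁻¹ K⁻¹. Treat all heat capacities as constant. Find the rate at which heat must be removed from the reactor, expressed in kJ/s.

Extent of reaction ξ = 0.382 × 51.1 = 19.52 mol/min
Reaction term: ξ·ΔH°_rxn = 19.52 × -102 = -1991.1 kJ/min
Sensible, feed 124→25 °C: -1001.7 kJ/min
Outlet flows (mol/min): A 31.58, H₂ 31.58, B 19.52
Sensible, products 25→150 °C: 1240.3 kJ/min
Q = ΔH = -1752.4 kJ/min = -29.207 kW
Heat removed = 29.207 kJ/s

Q_out = 29.2 kJ/s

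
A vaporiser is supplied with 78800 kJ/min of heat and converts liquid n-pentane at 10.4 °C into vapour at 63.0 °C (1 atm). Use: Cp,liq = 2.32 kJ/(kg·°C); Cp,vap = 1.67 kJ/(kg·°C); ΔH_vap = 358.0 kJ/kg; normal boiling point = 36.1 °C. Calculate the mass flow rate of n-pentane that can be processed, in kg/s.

ṁ = 2.84 kg/s

Δh = 2.32×(36.1−10.4) + 358.0 + 1.67×(63.0−36.1) = 462.55 kJ/kg
Q = 78800 kJ/min = 1313.3 kJ/s = 1313.3 kJ/s
ṁ = Q/Δh = 1313.3 / 462.55 = 2.8394 kg/s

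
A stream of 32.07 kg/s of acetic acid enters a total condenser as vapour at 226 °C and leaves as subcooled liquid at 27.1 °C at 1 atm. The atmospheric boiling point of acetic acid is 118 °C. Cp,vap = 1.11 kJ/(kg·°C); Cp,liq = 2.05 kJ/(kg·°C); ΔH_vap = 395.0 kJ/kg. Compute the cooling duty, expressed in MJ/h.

vapour 226→118 °C: -119.88 kJ/kg
condensation at 118 °C: -395 kJ/kg
liquid 118→27.1 °C: -186.34 kJ/kg
Δh = -119.88 + -395 + -186.34 = -701.23 kJ/kg
Q = ṁ·Δh = 32.07 kg/s × -701.23 kJ/kg = -22488 kJ/s
|Q| = 22488 kW = 80958 MJ/h

Q_c = 81000 MJ/h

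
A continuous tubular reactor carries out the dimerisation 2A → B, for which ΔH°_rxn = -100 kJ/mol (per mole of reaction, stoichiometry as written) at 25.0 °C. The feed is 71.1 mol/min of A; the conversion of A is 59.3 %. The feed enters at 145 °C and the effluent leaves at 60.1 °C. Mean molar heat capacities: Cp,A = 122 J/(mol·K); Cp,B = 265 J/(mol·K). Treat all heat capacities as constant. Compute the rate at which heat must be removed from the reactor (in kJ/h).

Extent of reaction ξ = 0.593 × 71.1 / 2 = 21.081 mol/min
Reaction term: ξ·ΔH°_rxn = 21.081 × -100 = -2108.1 kJ/min
Sensible, feed 145→25 °C: -1040.9 kJ/min
Outlet flows (mol/min): A 28.938, B 21.081
Sensible, products 25→60.1 °C: 320 kJ/min
Q = ΔH = -2829 kJ/min = -47.15 kW
Heat removed = 169740 kJ/h

Q_out = 170000 kJ/h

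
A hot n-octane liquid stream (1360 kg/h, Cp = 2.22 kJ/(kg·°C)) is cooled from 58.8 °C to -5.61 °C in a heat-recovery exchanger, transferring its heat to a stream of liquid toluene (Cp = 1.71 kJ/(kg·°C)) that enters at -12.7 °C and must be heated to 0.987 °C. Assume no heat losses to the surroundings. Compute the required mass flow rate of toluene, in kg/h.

Heat released by hot stream: Q = 1360 × 2.22 × (58.8 − -5.61) = 194470 kJ/h
Energy balance on cold side (adiabatic exchanger): Q = ṁ_c·Cp_c·(T_c,out − T_c,in)
ṁ_c = 194470 / [1.71 × (0.987 − -12.7)] = 8308.8 kg/h

ṁ_c = 8310 kg/h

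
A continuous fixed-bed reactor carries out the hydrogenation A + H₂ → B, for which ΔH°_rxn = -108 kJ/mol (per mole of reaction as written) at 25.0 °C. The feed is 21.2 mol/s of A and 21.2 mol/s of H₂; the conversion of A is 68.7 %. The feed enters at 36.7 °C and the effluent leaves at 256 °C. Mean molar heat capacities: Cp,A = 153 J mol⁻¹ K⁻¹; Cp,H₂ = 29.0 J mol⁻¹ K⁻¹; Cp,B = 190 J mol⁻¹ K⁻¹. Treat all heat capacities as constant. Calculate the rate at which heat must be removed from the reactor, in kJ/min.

Q_out = 42000 kJ/min

Extent of reaction ξ = 0.687 × 21.2 = 14.564 mol/s
Reaction term: ξ·ΔH°_rxn = 14.564 × -108 = -1573 kJ/s
Sensible, feed 36.7→25 °C: -45.143 kJ/s
Outlet flows (mol/s): A 6.6356, H₂ 6.6356, B 14.564
Sensible, products 25→256 °C: 918.21 kJ/s
Q = ΔH = -699.89 kJ/s = -699.89 kW
Heat removed = 41994 kJ/min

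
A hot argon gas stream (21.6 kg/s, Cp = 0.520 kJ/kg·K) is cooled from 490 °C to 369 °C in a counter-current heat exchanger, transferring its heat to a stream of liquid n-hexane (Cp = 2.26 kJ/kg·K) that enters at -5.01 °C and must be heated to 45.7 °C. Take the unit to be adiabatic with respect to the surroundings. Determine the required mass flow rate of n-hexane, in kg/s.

Heat released by hot stream: Q = 21.6 × 0.520 × (490 − 369) = 1359.1 kJ/s
Energy balance on cold side (adiabatic exchanger): Q = ṁ_c·Cp_c·(T_c,out − T_c,in)
ṁ_c = 1359.1 / [2.26 × (45.7 − -5.01)] = 11.859 kg/s

ṁ_c = 11.9 kg/s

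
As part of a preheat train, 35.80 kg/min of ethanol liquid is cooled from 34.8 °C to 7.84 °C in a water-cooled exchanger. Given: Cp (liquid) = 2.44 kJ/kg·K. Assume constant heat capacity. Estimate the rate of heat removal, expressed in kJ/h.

Q_c = 141000 kJ/h

Q = ṁ·Cp·ΔT = 35.80 × 2.44 × (7.84 − 34.8) = -2355 kJ/min
Converting: 2355 / 60 s = 39.25 kW
Cooling duty = 141300 kJ/h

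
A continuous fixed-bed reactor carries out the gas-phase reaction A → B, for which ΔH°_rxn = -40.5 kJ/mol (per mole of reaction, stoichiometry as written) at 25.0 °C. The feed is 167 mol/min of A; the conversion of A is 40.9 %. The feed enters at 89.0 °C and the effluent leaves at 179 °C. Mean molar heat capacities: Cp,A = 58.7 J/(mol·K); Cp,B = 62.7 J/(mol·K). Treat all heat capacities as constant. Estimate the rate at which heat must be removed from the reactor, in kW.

Q_out = 30.7 kW

Extent of reaction ξ = 0.409 × 167 = 68.303 mol/min
Reaction term: ξ·ΔH°_rxn = 68.303 × -40.5 = -2766.3 kJ/min
Sensible, feed 89.0→25 °C: -627.39 kJ/min
Outlet flows (mol/min): A 98.697, B 68.303
Sensible, products 25→179 °C: 1551.7 kJ/min
Q = ΔH = -1841.9 kJ/min = -30.699 kW
Heat removed = 30.699 kW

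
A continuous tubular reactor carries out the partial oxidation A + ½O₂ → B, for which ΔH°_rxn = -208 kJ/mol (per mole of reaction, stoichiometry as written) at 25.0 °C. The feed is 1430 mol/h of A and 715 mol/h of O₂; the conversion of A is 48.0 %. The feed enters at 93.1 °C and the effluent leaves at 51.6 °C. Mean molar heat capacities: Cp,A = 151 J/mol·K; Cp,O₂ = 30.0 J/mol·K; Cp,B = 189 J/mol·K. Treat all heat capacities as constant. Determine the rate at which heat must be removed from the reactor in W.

Q_out = 42300 W

Extent of reaction ξ = 0.480 × 1430 = 686.4 mol/h
Reaction term: ξ·ΔH°_rxn = 686.4 × -208 = -142770 kJ/h
Sensible, feed 93.1→25 °C: -16166 kJ/h
Outlet flows (mol/h): A 743.6, O₂ 371.8, B 686.4
Sensible, products 25→51.6 °C: 6734.2 kJ/h
Q = ΔH = -152200 kJ/h = -42.278 kW
Heat removed = 42278 W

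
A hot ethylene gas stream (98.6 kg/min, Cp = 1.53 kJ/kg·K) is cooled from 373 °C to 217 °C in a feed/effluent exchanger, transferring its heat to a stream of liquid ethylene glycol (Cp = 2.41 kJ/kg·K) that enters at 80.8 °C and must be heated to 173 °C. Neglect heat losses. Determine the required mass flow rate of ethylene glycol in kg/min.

ṁ_c = 106 kg/min

Heat released by hot stream: Q = 98.6 × 1.53 × (373 − 217) = 23534 kJ/min
Energy balance on cold side (adiabatic exchanger): Q = ṁ_c·Cp_c·(T_c,out − T_c,in)
ṁ_c = 23534 / [2.41 × (173 − 80.8)] = 105.91 kg/min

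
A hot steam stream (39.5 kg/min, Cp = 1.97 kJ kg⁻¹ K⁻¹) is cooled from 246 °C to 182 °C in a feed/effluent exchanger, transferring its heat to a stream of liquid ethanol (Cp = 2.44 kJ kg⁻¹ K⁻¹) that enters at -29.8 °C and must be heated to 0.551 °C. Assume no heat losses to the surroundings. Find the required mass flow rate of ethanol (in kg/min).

Heat released by hot stream: Q = 39.5 × 1.97 × (246 − 182) = 4980.2 kJ/min
Energy balance on cold side (adiabatic exchanger): Q = ṁ_c·Cp_c·(T_c,out − T_c,in)
ṁ_c = 4980.2 / [2.44 × (0.551 − -29.8)] = 67.248 kg/min

ṁ_c = 67.2 kg/min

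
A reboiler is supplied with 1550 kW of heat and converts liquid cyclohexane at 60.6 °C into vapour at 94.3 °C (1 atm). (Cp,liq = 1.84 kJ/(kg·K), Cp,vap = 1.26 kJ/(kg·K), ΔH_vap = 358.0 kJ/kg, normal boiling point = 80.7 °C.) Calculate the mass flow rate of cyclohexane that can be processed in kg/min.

Δh = 1.84×(80.7−60.6) + 358.0 + 1.26×(94.3−80.7) = 412.12 kJ/kg
Q = 1550 kW = 1550 kJ/s = 93000 kJ/min
ṁ = Q/Δh = 93000 / 412.12 = 225.66 kg/min

ṁ = 226 kg/min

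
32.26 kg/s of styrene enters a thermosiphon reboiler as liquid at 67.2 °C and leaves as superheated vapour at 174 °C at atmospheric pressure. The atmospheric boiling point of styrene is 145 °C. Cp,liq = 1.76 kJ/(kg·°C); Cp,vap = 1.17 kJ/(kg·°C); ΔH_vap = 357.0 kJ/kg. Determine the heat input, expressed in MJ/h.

liquid 67.2→145 °C: 136.93 kJ/kg
vaporisation at 145 °C: 357 kJ/kg
vapour 145→174 °C: 33.93 kJ/kg
Δh = 136.93 + 357 + 33.93 = 527.86 kJ/kg
Q = ṁ·Δh = 32.26 kg/s × 527.86 kJ/kg = 17029 kJ/s
|Q| = 17029 kW = 61303 MJ/h

Q = 61300 MJ/h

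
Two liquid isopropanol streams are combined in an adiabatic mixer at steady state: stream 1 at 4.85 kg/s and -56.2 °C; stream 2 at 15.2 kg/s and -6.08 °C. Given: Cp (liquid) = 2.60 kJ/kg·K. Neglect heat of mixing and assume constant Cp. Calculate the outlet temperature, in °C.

T_out = -18.2 °C

Adiabatic, steady state ⇒ Σ ṁᵢCp,ᵢ(T_out − Tᵢ) = 0
T_out = Σ ṁᵢCp,ᵢTᵢ / Σ ṁᵢCp,ᵢ
      = -948.96 / 52.13 = -18.204 °C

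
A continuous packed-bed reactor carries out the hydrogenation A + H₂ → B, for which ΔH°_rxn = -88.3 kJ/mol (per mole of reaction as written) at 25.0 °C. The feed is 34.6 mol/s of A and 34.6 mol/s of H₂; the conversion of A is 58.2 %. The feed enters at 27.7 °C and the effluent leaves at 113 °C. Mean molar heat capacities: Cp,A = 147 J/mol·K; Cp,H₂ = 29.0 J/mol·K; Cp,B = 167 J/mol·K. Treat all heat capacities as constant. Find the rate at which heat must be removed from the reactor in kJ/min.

Extent of reaction ξ = 0.582 × 34.6 = 20.137 mol/s
Reaction term: ξ·ΔH°_rxn = 20.137 × -88.3 = -1778.1 kJ/s
Sensible, feed 27.7→25 °C: -16.442 kJ/s
Outlet flows (mol/s): A 14.463, H₂ 14.463, B 20.137
Sensible, products 25→113 °C: 519.94 kJ/s
Q = ΔH = -1274.6 kJ/s = -1274.6 kW
Heat removed = 76477 kJ/min

Q_out = 76500 kJ/min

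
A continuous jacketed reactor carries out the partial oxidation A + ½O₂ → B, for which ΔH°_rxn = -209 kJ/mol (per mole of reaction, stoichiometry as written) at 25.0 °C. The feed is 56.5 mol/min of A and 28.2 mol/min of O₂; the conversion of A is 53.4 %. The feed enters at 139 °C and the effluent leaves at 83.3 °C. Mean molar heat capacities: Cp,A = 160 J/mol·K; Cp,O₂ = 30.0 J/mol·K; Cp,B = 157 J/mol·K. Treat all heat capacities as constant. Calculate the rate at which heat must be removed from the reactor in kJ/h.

Q_out = 413000 kJ/h

Extent of reaction ξ = 0.534 × 56.5 = 30.171 mol/min
Reaction term: ξ·ΔH°_rxn = 30.171 × -209 = -6305.7 kJ/min
Sensible, feed 139→25 °C: -1127 kJ/min
Outlet flows (mol/min): A 26.329, O₂ 13.114, B 30.171
Sensible, products 25→83.3 °C: 544.69 kJ/min
Q = ΔH = -6888.1 kJ/min = -114.8 kW
Heat removed = 413280 kJ/h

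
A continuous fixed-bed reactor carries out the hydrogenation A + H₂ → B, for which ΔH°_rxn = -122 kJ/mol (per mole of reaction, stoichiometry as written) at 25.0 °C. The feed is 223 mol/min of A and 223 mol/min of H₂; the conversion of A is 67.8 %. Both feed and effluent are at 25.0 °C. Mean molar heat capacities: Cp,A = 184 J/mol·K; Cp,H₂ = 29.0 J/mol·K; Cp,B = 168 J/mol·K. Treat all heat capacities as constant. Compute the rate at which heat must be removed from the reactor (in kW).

Extent of reaction ξ = 0.678 × 223 = 151.19 mol/min
Reaction term: ξ·ΔH°_rxn = 151.19 × -122 = -18446 kJ/min
Q = ΔH = -18446 kJ/min = -307.43 kW
Heat removed = 307.43 kW

Q_out = 307 kW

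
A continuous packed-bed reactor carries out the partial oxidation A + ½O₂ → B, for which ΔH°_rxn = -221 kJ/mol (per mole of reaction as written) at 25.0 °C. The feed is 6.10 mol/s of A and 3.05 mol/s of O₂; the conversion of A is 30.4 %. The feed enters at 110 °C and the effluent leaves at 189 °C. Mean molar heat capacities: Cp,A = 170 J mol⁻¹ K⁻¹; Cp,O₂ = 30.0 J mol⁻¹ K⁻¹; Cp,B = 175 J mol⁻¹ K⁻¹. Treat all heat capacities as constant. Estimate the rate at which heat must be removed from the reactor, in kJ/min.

Q_out = 19400 kJ/min

Extent of reaction ξ = 0.304 × 6.10 = 1.8544 mol/s
Reaction term: ξ·ΔH°_rxn = 1.8544 × -221 = -409.82 kJ/s
Sensible, feed 110→25 °C: -95.922 kJ/s
Outlet flows (mol/s): A 4.2456, O₂ 2.1228, B 1.8544
Sensible, products 25→189 °C: 182.03 kJ/s
Q = ΔH = -323.71 kJ/s = -323.71 kW
Heat removed = 19423 kJ/min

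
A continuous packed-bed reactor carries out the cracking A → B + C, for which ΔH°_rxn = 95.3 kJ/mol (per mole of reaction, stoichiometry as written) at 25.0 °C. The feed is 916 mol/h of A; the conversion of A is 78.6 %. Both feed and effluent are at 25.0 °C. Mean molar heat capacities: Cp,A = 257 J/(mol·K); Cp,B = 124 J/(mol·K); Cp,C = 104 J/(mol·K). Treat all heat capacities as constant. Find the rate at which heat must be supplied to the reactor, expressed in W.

Extent of reaction ξ = 0.786 × 916 = 719.98 mol/h
Reaction term: ξ·ΔH°_rxn = 719.98 × 95.3 = 68614 kJ/h
Q = ΔH = 68614 kJ/h = 19.059 kW
Heat supplied = 19059 W

Q_in = 19100 W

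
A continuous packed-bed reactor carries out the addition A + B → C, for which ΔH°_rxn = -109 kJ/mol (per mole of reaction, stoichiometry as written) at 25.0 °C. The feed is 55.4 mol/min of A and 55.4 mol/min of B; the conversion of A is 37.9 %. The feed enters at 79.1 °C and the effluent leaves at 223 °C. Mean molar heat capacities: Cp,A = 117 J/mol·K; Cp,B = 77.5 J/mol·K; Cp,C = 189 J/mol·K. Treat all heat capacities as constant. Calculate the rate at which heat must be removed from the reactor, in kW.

Extent of reaction ξ = 0.379 × 55.4 = 20.997 mol/min
Reaction term: ξ·ΔH°_rxn = 20.997 × -109 = -2288.6 kJ/min
Sensible, feed 79.1→25 °C: -582.94 kJ/min
Outlet flows (mol/min): A 34.403, B 34.403, C 20.997
Sensible, products 25→223 °C: 2110.6 kJ/min
Q = ΔH = -760.93 kJ/min = -12.682 kW
Heat removed = 12.682 kW

Q_out = 12.7 kW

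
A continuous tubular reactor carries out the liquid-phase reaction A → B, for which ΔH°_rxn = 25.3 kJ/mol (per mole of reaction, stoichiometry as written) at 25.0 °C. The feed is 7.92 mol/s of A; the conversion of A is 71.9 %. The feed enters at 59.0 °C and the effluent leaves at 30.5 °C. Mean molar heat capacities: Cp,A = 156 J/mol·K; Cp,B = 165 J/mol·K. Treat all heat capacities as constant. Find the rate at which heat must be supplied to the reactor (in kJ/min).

Q_in = 6550 kJ/min

Extent of reaction ξ = 0.719 × 7.92 = 5.6945 mol/s
Reaction term: ξ·ΔH°_rxn = 5.6945 × 25.3 = 144.07 kJ/s
Sensible, feed 59.0→25 °C: -42.008 kJ/s
Outlet flows (mol/s): A 2.2255, B 5.6945
Sensible, products 25→30.5 °C: 7.0772 kJ/s
Q = ΔH = 109.14 kJ/s = 109.14 kW
Heat supplied = 6548.4 kJ/min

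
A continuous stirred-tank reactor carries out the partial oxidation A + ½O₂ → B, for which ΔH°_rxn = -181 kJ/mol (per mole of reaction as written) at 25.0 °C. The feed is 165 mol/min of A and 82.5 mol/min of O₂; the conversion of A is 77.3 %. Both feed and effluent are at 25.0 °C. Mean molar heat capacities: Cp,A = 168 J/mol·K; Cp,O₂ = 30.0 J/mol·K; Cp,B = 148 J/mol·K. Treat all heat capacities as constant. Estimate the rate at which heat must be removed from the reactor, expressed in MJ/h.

Extent of reaction ξ = 0.773 × 165 = 127.55 mol/min
Reaction term: ξ·ΔH°_rxn = 127.55 × -181 = -23086 kJ/min
Q = ΔH = -23086 kJ/min = -384.76 kW
Heat removed = 1385.1 MJ/h

Q_out = 1390 MJ/h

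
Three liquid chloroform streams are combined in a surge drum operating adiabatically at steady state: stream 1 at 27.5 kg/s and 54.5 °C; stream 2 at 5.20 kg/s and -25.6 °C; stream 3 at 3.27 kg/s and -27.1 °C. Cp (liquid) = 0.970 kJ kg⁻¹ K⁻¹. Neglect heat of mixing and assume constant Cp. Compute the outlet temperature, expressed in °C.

No heat crosses the boundary, so H_out = H_in.
Σ ṁᵢCp,ᵢTᵢ = 27.5×0.970×54.5 + 5.20×0.970×-25.6 + 3.27×0.970×-27.1 = 1238.7
Σ ṁᵢCp,ᵢ = 27.5×0.970 + 5.20×0.970 + 3.27×0.970 = 34.891
T_out = 1238.7 / 34.891 = 35.502 °C

T_out = 35.5 °C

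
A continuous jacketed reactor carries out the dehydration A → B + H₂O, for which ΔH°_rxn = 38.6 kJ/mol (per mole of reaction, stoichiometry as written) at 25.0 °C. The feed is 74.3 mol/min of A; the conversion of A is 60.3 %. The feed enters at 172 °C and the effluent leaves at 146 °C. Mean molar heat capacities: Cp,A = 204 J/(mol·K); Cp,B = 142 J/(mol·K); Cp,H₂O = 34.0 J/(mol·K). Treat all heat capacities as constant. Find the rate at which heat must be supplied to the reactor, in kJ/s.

Extent of reaction ξ = 0.603 × 74.3 = 44.803 mol/min
Reaction term: ξ·ΔH°_rxn = 44.803 × 38.6 = 1729.4 kJ/min
Sensible, feed 172→25 °C: -2228.1 kJ/min
Outlet flows (mol/min): A 29.497, B 44.803, H₂O 44.803
Sensible, products 25→146 °C: 1682.2 kJ/min
Q = ΔH = 1183.5 kJ/min = 19.725 kW
Heat supplied = 19.725 kJ/s

Q_in = 19.7 kJ/s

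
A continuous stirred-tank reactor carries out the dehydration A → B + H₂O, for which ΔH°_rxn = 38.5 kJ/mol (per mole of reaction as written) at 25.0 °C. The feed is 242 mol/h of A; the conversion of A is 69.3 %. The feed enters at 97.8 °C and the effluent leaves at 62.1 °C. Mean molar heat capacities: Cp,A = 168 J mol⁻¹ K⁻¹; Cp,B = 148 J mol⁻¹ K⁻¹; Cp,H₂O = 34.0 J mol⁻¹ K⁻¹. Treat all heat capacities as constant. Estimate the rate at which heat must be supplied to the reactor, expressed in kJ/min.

Extent of reaction ξ = 0.693 × 242 = 167.71 mol/h
Reaction term: ξ·ΔH°_rxn = 167.71 × 38.5 = 6456.7 kJ/h
Sensible, feed 97.8→25 °C: -2959.8 kJ/h
Outlet flows (mol/h): A 74.294, B 167.71, H₂O 167.71
Sensible, products 25→62.1 °C: 1595.4 kJ/h
Q = ΔH = 5092.4 kJ/h = 1.4145 kW
Heat supplied = 84.873 kJ/min

Q_in = 84.9 kJ/min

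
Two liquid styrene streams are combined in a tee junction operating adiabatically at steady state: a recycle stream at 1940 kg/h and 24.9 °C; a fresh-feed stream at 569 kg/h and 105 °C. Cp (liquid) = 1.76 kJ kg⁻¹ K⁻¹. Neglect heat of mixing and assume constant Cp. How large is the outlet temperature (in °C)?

No heat crosses the boundary, so H_out = H_in.
Σ ṁᵢCp,ᵢTᵢ = 1940×1.76×24.9 + 569×1.76×105 = 190170
Σ ṁᵢCp,ᵢ = 1940×1.76 + 569×1.76 = 4415.8
T_out = 190170 / 4415.8 = 43.065 °C

T_out = 43.1 °C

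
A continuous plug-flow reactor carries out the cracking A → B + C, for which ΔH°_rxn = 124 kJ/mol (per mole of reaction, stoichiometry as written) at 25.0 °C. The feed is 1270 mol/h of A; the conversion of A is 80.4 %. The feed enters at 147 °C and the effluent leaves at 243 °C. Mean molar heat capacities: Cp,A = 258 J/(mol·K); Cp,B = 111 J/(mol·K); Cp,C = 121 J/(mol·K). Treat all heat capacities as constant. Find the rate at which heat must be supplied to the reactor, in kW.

Extent of reaction ξ = 0.804 × 1270 = 1021.1 mol/h
Reaction term: ξ·ΔH°_rxn = 1021.1 × 124 = 126610 kJ/h
Sensible, feed 147→25 °C: -39975 kJ/h
Outlet flows (mol/h): A 248.92, B 1021.1, C 1021.1
Sensible, products 25→243 °C: 65642 kJ/h
Q = ΔH = 152280 kJ/h = 42.3 kW
Heat supplied = 42.3 kW

Q_in = 42.3 kW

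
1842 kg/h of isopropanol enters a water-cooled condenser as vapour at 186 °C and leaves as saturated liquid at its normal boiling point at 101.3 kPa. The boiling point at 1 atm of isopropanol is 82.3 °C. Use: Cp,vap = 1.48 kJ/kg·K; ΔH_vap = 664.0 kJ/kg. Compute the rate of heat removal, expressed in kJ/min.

Q_c = 25100 kJ/min

vapour 186→82.3 °C: -153.48 kJ/kg
condensation at 82.3 °C: -664 kJ/kg
Δh = -153.48 + -664 = -817.48 kJ/kg
Q = ṁ·Δh = 1842 kg/h × -817.48 kJ/kg = -1.5058e+06 kJ/h
|Q| = 418.28 kW = 25097 kJ/min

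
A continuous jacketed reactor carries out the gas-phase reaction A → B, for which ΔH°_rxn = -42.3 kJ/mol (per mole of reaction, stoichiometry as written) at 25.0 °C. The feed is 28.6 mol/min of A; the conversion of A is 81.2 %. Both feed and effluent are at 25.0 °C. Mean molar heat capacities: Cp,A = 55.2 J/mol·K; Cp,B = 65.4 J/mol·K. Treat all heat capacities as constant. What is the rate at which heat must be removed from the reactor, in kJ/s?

Extent of reaction ξ = 0.812 × 28.6 = 23.223 mol/min
Reaction term: ξ·ΔH°_rxn = 23.223 × -42.3 = -982.34 kJ/min
Q = ΔH = -982.34 kJ/min = -16.372 kW
Heat removed = 16.372 kJ/s

Q_out = 16.4 kJ/s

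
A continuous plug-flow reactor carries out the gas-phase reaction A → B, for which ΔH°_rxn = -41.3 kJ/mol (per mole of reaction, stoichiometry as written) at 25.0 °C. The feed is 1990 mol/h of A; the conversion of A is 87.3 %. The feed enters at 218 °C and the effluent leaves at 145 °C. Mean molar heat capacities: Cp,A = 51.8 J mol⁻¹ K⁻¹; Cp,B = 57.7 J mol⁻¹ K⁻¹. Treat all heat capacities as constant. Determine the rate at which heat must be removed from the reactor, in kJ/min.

Q_out = 1300 kJ/min

Extent of reaction ξ = 0.873 × 1990 = 1737.3 mol/h
Reaction term: ξ·ΔH°_rxn = 1737.3 × -41.3 = -71749 kJ/h
Sensible, feed 218→25 °C: -19895 kJ/h
Outlet flows (mol/h): A 252.73, B 1737.3
Sensible, products 25→145 °C: 13600 kJ/h
Q = ΔH = -78044 kJ/h = -21.679 kW
Heat removed = 1300.7 kJ/min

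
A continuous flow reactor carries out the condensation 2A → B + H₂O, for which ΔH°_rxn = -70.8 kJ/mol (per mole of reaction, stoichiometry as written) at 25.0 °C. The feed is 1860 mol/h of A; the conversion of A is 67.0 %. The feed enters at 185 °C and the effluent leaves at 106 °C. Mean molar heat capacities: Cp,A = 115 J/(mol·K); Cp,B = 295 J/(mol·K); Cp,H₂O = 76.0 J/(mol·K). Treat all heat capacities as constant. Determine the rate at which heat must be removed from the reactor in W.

Extent of reaction ξ = 0.670 × 1860 / 2 = 623.1 mol/h
Reaction term: ξ·ΔH°_rxn = 623.1 × -70.8 = -44115 kJ/h
Sensible, feed 185→25 °C: -34224 kJ/h
Outlet flows (mol/h): A 613.8, B 623.1, H₂O 623.1
Sensible, products 25→106 °C: 24442 kJ/h
Q = ΔH = -53897 kJ/h = -14.971 kW
Heat removed = 14971 W

Q_out = 15000 W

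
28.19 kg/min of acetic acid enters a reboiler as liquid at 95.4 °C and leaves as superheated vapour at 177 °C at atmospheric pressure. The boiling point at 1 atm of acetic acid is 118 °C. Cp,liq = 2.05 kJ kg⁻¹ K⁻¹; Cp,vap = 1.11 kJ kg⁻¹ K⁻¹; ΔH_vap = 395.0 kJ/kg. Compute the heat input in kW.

liquid 95.4→118 °C: 46.33 kJ/kg
vaporisation at 118 °C: 395 kJ/kg
vapour 118→177 °C: 65.49 kJ/kg
Δh = 46.33 + 395 + 65.49 = 506.82 kJ/kg
Q = ṁ·Δh = 28.19 kg/min × 506.82 kJ/kg = 14287 kJ/min
|Q| = 238.12 kW

Q = 238 kW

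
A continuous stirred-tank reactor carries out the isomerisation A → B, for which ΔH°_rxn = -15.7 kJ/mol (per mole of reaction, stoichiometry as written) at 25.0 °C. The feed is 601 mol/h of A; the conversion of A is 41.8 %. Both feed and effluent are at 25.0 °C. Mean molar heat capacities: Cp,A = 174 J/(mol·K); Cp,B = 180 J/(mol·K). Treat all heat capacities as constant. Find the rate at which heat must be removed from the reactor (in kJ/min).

Extent of reaction ξ = 0.418 × 601 = 251.22 mol/h
Reaction term: ξ·ΔH°_rxn = 251.22 × -15.7 = -3944.1 kJ/h
Q = ΔH = -3944.1 kJ/h = -1.0956 kW
Heat removed = 65.735 kJ/min

Q_out = 65.7 kJ/min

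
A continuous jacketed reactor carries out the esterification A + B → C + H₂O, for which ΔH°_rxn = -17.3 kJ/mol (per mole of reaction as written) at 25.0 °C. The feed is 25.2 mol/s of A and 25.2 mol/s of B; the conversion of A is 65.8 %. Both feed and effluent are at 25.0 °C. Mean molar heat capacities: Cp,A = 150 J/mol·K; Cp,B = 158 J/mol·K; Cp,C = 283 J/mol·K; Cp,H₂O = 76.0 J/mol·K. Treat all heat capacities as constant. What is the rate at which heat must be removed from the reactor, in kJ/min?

Q_out = 17200 kJ/min

Extent of reaction ξ = 0.658 × 25.2 = 16.582 mol/s
Reaction term: ξ·ΔH°_rxn = 16.582 × -17.3 = -286.86 kJ/s
Q = ΔH = -286.86 kJ/s = -286.86 kW
Heat removed = 17212 kJ/min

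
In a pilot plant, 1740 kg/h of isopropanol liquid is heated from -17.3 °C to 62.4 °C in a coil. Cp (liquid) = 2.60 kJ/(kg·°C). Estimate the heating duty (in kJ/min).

Q = ṁ·Cp·ΔT = 1740 × 2.60 × (62.4 − -17.3) = 360560 kJ/h
Converting: 360560 / 3600 s = 100.16 kW
Heating duty = 6009.4 kJ/min

Q = 6010 kJ/min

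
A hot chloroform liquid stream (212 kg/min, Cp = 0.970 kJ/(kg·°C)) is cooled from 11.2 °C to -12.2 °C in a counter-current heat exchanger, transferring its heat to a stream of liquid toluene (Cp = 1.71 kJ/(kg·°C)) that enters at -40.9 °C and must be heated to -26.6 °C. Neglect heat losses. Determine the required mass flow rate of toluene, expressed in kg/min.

ṁ_c = 197 kg/min

Heat released by hot stream: Q = 212 × 0.970 × (11.2 − -12.2) = 4812 kJ/min
Energy balance on cold side (adiabatic exchanger): Q = ṁ_c·Cp_c·(T_c,out − T_c,in)
ṁ_c = 4812 / [1.71 × (-26.6 − -40.9)] = 196.78 kg/min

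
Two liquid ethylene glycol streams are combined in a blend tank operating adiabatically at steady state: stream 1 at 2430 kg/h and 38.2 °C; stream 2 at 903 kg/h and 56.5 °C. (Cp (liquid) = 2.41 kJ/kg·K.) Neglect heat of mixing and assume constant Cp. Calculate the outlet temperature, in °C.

T_out = 43.2 °C

No heat crosses the boundary, so H_out = H_in.
Σ ṁᵢCp,ᵢTᵢ = 2430×2.41×38.2 + 903×2.41×56.5 = 346670
Σ ṁᵢCp,ᵢ = 2430×2.41 + 903×2.41 = 8032.5
T_out = 346670 / 8032.5 = 43.158 °C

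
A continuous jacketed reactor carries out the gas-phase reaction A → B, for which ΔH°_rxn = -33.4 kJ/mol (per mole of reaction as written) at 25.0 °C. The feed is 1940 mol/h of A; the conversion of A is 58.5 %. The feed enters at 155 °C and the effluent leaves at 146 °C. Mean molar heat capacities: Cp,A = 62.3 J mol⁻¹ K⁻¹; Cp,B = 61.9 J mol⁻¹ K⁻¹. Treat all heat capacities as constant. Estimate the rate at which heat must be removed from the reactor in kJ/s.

Extent of reaction ξ = 0.585 × 1940 = 1134.9 mol/h
Reaction term: ξ·ΔH°_rxn = 1134.9 × -33.4 = -37906 kJ/h
Sensible, feed 155→25 °C: -15712 kJ/h
Outlet flows (mol/h): A 805.1, B 1134.9
Sensible, products 25→146 °C: 14569 kJ/h
Q = ΔH = -39048 kJ/h = -10.847 kW
Heat removed = 10.847 kJ/s

Q_out = 10.8 kJ/s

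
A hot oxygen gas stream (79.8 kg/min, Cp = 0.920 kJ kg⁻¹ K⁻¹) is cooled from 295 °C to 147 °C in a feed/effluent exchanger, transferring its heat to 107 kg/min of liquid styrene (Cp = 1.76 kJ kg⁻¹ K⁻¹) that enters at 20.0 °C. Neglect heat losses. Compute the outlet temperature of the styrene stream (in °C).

Heat released by hot stream: Q = 79.8 × 0.920 × (295 − 147) = 10866 kJ/min
Energy balance on cold side (adiabatic exchanger): Q = ṁ_c·Cp_c·(T_c,out − T_c,in)
T_c,out = 20.0 + 10866/(107 × 1.76) = 77.697 °C

T_c,out = 77.7 °C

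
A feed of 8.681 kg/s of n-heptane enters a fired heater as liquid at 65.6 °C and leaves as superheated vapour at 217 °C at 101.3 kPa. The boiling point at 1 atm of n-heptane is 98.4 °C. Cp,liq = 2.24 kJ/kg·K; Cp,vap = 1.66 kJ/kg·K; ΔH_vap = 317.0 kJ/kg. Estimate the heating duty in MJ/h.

liquid 65.6→98.4 °C: 73.472 kJ/kg
vaporisation at 98.4 °C: 317 kJ/kg
vapour 98.4→217 °C: 196.88 kJ/kg
Δh = 73.472 + 317 + 196.88 = 587.35 kJ/kg
Q = ṁ·Δh = 8.681 kg/s × 587.35 kJ/kg = 5098.8 kJ/s
|Q| = 5098.8 kW = 18356 MJ/h

Q = 18400 MJ/h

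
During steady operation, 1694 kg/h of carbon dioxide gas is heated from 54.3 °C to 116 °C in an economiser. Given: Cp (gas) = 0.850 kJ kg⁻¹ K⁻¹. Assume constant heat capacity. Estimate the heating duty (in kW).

Q = 24.7 kW

Q = ṁ·Cp·ΔT = 1694 × 0.850 × (116 − 54.3) = 88842 kJ/h
Converting: 88842 / 3600 s = 24.678 kW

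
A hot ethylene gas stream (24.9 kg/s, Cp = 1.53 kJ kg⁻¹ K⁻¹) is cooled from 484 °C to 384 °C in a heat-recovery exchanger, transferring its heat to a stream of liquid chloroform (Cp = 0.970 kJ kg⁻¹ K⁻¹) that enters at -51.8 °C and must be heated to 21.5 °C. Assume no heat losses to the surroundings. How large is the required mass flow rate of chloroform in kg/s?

Heat released by hot stream: Q = 24.9 × 1.53 × (484 − 384) = 3809.7 kJ/s
Energy balance on cold side (adiabatic exchanger): Q = ṁ_c·Cp_c·(T_c,out − T_c,in)
ṁ_c = 3809.7 / [0.970 × (21.5 − -51.8)] = 53.582 kg/s

ṁ_c = 53.6 kg/s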